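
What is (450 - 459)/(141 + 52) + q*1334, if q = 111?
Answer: 28578273/193 ≈ 1.4807e+5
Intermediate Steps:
(450 - 459)/(141 + 52) + q*1334 = (450 - 459)/(141 + 52) + 111*1334 = -9/193 + 148074 = 28578273/193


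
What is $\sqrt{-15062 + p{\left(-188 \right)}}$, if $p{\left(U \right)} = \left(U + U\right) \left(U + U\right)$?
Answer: $\sqrt{126314} \approx 355.41$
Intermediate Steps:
$p{\left(U \right)} = 4 U^{2}$ ($p{\left(U \right)} = 2 U 2 U = 4 U^{2}$)
$\sqrt{-15062 + p{\left(-188 \right)}} = \sqrt{-15062 + 4 \left(-188\right)^{2}} = \sqrt{-15062 + 4 \cdot 35344} = \sqrt{-15062 + 141376} = \sqrt{126314}$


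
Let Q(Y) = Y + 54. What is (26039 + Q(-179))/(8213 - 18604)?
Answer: -25914/10391 ≈ -2.4939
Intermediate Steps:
Q(Y) = 54 + Y
(26039 + Q(-179))/(8213 - 18604) = (26039 + (54 - 179))/(8213 - 18604) = (26039 - 125)/(-10391) = 25914*(-1/10391) = -25914/10391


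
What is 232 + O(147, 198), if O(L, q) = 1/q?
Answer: 45937/198 ≈ 232.01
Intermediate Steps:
232 + O(147, 198) = 232 + 1/198 = 45937/198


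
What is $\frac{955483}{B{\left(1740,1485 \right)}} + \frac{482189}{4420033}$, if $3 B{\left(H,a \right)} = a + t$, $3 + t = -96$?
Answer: $\frac{4223489162257}{2042055246} \approx 2068.3$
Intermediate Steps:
$t = -99$ ($t = -3 - 96 = -99$)
$B{\left(H,a \right)} = -33 + \frac{a}{3}$ ($B{\left(H,a \right)} = \frac{a - 99}{3} = \frac{-99 + a}{3} = -33 + \frac{a}{3}$)
$\frac{955483}{B{\left(1740,1485 \right)}} + \frac{482189}{4420033} = \frac{955483}{-33 + \frac{1}{3} \cdot 1485} + \frac{482189}{4420033} = \frac{955483}{-33 + 495} + 482189 \cdot \frac{1}{4420033} = \frac{955483}{462} + \frac{482189}{4420033} = \frac{4223489162257}{2042055246}$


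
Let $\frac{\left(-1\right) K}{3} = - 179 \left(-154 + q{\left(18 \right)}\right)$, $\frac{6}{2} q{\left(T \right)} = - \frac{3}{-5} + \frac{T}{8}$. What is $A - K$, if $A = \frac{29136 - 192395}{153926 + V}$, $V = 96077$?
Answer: $\frac{410940916091}{5000060} \approx 82187.0$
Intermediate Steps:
$q{\left(T \right)} = \frac{1}{5} + \frac{T}{24}$ ($q{\left(T \right)} = \frac{- \frac{3}{-5} + \frac{T}{8}}{3} = \frac{\left(-3\right) \left(- \frac{1}{5}\right) + T \frac{1}{8}}{3} = \frac{\frac{3}{5} + \frac{T}{8}}{3} = \frac{1}{5} + \frac{T}{24}$)
$K = - \frac{1643757}{20}$ ($K = - 3 \left(- 179 \left(-154 + \left(\frac{1}{5} + \frac{1}{24} \cdot 18\right)\right)\right) = - 3 \left(- 179 \left(-154 + \left(\frac{1}{5} + \frac{3}{4}\right)\right)\right) = - 3 \left(- 179 \left(-154 + \frac{19}{20}\right)\right) = - 3 \left(\left(-179\right) \left(- \frac{3061}{20}\right)\right) = \left(-3\right) \frac{547919}{20} = - \frac{1643757}{20} \approx -82188.0$)
$A = - \frac{163259}{250003}$ ($A = \frac{29136 - 192395}{153926 + 96077} = - \frac{163259}{250003} \approx -0.65303$)
$A - K = - \frac{163259}{250003} - - \frac{1643757}{20} = - \frac{163259}{250003} + \frac{1643757}{20} = \frac{410940916091}{5000060}$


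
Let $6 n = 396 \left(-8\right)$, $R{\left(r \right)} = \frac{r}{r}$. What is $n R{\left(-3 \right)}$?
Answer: $-528$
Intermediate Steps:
$R{\left(r \right)} = 1$
$n = -528$ ($n = \frac{396 \left(-8\right)}{6} = \frac{1}{6} \left(-3168\right) = -528$)
$n R{\left(-3 \right)} = \left(-528\right) 1 = -528$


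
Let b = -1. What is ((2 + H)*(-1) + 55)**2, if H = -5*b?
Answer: 2304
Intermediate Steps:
H = 5 (H = -5*(-1) = 5)
((2 + H)*(-1) + 55)**2 = ((2 + 5)*(-1) + 55)**2 = (7*(-1) + 55)**2 = (-7 + 55)**2 = 48**2 = 2304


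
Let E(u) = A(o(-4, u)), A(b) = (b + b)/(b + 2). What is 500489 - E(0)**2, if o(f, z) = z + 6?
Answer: 2001947/4 ≈ 5.0049e+5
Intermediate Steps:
o(f, z) = 6 + z
A(b) = 2*b/(2 + b) (A(b) = (2*b)/(2 + b) = 2*b/(2 + b))
E(u) = 2*(6 + u)/(8 + u) (E(u) = 2*(6 + u)/(2 + (6 + u)) = 2*(6 + u)/(8 + u))
500489 - E(0)**2 = 500489 - (2*(6 + 0)/(8 + 0))**2 = 500489 - (2*6/8)**2 = 500489 - (2*(1/8)*6)**2 = 500489 - (3/2)**2 = 500489 - 1*9/4 = 500489 - 9/4 = 2001947/4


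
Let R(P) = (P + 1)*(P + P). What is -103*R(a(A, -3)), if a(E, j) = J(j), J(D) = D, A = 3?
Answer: -1236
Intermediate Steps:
a(E, j) = j
R(P) = 2*P*(1 + P) (R(P) = (1 + P)*(2*P) = 2*P*(1 + P))
-103*R(a(A, -3)) = -206*(-3)*(1 - 3) = -206*(-3)*(-2) = -103*12 = -1236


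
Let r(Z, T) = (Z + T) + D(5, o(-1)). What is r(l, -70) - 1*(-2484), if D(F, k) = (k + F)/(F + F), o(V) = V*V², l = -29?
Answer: 11927/5 ≈ 2385.4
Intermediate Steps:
o(V) = V³
D(F, k) = (F + k)/(2*F) (D(F, k) = (F + k)/((2*F)) = (F + k)*(1/(2*F)) = (F + k)/(2*F))
r(Z, T) = ⅖ + T + Z (r(Z, T) = (Z + T) + (½)*(5 + (-1)³)/5 = (T + Z) + (½)*(⅕)*(5 - 1) = (T + Z) + (½)*(⅕)*4 = (T + Z) + ⅖ = ⅖ + T + Z)
r(l, -70) - 1*(-2484) = (⅖ - 70 - 29) - 1*(-2484) = -493/5 + 2484 = 11927/5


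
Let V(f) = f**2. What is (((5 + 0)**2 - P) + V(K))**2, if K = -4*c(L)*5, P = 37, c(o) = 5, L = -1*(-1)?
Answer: 99760144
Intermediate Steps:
L = 1
K = -100 (K = -4*5*5 = -20*5 = -100)
(((5 + 0)**2 - P) + V(K))**2 = (((5 + 0)**2 - 1*37) + (-100)**2)**2 = ((5**2 - 37) + 10000)**2 = ((25 - 37) + 10000)**2 = (-12 + 10000)**2 = 9988**2 = 99760144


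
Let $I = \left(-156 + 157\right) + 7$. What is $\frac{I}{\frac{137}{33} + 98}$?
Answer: $\frac{264}{3371} \approx 0.078315$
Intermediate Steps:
$I = 8$ ($I = 1 + 7 = 8$)
$\frac{I}{\frac{137}{33} + 98} = \frac{1}{\frac{137}{33} + 98} \cdot 8 = \frac{1}{\frac{3371}{33}} \cdot 8 = \frac{33}{3371} \cdot 8 = \frac{264}{3371}$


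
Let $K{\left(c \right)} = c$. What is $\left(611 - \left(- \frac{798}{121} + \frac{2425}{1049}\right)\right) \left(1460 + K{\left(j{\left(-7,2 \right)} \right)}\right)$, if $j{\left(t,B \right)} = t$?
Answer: $\frac{113475371088}{126929} \approx 8.9401 \cdot 10^{5}$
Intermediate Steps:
$\left(611 - \left(- \frac{798}{121} + \frac{2425}{1049}\right)\right) \left(1460 + K{\left(j{\left(-7,2 \right)} \right)}\right) = \left(611 - \left(- \frac{798}{121} + \frac{2425}{1049}\right)\right) \left(1460 - 7\right) = \left(611 - - \frac{543677}{126929}\right) 1453 = \left(611 + \left(- \frac{2425}{1049} + \frac{798}{121}\right)\right) 1453 = \left(611 + \frac{543677}{126929}\right) 1453 = \frac{78097296}{126929} \cdot 1453 = \frac{113475371088}{126929}$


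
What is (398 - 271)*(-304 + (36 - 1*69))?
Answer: -42799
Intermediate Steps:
(398 - 271)*(-304 + (36 - 1*69)) = 127*(-304 + (36 - 69)) = 127*(-304 - 33) = 127*(-337) = -42799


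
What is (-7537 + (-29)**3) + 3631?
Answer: -28295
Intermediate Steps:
(-7537 + (-29)**3) + 3631 = (-7537 - 24389) + 3631 = -31926 + 3631 = -28295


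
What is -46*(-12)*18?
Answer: 9936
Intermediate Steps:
-46*(-12)*18 = 552*18 = 9936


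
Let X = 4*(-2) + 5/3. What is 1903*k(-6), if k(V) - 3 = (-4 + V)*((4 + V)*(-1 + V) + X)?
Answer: -420563/3 ≈ -1.4019e+5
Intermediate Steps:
X = -19/3 (X = -8 + 5*(1/3) = -8 + 5/3 = -19/3 ≈ -6.3333)
k(V) = 3 + (-4 + V)*(-19/3 + (-1 + V)*(4 + V)) (k(V) = 3 + (-4 + V)*((4 + V)*(-1 + V) - 19/3) = 3 + (-4 + V)*((-1 + V)*(4 + V) - 19/3) = 3 + (-4 + V)*(-19/3 + (-1 + V)*(4 + V)))
1903*k(-6) = 1903*(133/3 + (-6)**3 - 1*(-6)**2 - 67/3*(-6)) = 1903*(133/3 - 216 - 1*36 + 134) = 1903*(133/3 - 216 - 36 + 134) = 1903*(-221/3) = -420563/3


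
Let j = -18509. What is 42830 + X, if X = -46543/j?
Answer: 792787013/18509 ≈ 42833.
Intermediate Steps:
X = 46543/18509 (X = -46543/(-18509) = -46543*(-1/18509) = 46543/18509 ≈ 2.5146)
42830 + X = 42830 + 46543/18509 = 792787013/18509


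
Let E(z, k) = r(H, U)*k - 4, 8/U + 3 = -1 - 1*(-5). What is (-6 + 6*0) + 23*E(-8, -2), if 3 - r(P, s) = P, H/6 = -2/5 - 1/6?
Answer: -1962/5 ≈ -392.40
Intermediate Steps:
U = 8 (U = 8/(-3 + (-1 - 1*(-5))) = 8/(-3 + (-1 + 5)) = 8/(-3 + 4) = 8/1 = 8*1 = 8)
H = -17/5 (H = 6*(-2/5 - 1/6) = 6*(-17/30) = -17/5 ≈ -3.4000)
r(P, s) = 3 - P
E(z, k) = -4 + 32*k/5 (E(z, k) = (3 - 1*(-17/5))*k - 4 = (3 + 17/5)*k - 4 = 32*k/5 - 4 = -4 + 32*k/5)
(-6 + 6*0) + 23*E(-8, -2) = (-6 + 6*0) + 23*(-4 + (32/5)*(-2)) = (-6 + 0) + 23*(-4 - 64/5) = -6 + 23*(-84/5) = -6 - 1932/5 = -1962/5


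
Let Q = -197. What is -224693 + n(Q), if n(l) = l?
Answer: -224890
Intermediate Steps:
-224693 + n(Q) = -224693 - 197 = -224890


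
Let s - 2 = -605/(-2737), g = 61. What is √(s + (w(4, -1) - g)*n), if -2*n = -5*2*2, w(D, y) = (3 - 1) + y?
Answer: I*√4478063177/2737 ≈ 24.45*I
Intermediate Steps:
w(D, y) = 2 + y
n = 10 (n = -(-5*2)*2/2 = -(-5)*2 = -½*(-20) = 10)
s = 6079/2737 (s = 2 - 605/(-2737) = 2 - 605*(-1/2737) = 2 + 605/2737 = 6079/2737 ≈ 2.2210)
√(s + (w(4, -1) - g)*n) = √(6079/2737 + ((2 - 1) - 1*61)*10) = √(6079/2737 + (1 - 61)*10) = √(6079/2737 - 60*10) = √(6079/2737 - 600) = √(-1636121/2737) = I*√4478063177/2737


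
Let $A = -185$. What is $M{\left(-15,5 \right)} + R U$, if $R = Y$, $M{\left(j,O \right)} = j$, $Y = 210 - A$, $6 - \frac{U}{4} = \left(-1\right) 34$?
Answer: $63185$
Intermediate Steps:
$U = 160$ ($U = 24 - 4 \left(\left(-1\right) 34\right) = 24 - -136 = 24 + 136 = 160$)
$Y = 395$ ($Y = 210 - -185 = 210 + 185 = 395$)
$R = 395$
$M{\left(-15,5 \right)} + R U = -15 + 395 \cdot 160 = -15 + 63200 = 63185$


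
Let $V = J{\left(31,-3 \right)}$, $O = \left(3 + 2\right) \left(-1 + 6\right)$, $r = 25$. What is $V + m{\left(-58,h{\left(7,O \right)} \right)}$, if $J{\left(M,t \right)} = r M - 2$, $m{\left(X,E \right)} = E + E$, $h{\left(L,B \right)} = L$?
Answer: $787$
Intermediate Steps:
$O = 25$ ($O = 5 \cdot 5 = 25$)
$m{\left(X,E \right)} = 2 E$
$J{\left(M,t \right)} = -2 + 25 M$ ($J{\left(M,t \right)} = 25 M - 2 = -2 + 25 M$)
$V = 773$ ($V = -2 + 25 \cdot 31 = -2 + 775 = 773$)
$V + m{\left(-58,h{\left(7,O \right)} \right)} = 773 + 2 \cdot 7 = 773 + 14 = 787$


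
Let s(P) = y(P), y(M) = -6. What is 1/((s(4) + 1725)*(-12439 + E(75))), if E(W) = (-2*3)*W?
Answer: -1/22156191 ≈ -4.5134e-8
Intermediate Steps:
s(P) = -6
E(W) = -6*W
1/((s(4) + 1725)*(-12439 + E(75))) = 1/((-6 + 1725)*(-12439 - 6*75)) = 1/(1719*(-12439 - 450)) = 1/(1719*(-12889)) = 1/(-22156191) = -1/22156191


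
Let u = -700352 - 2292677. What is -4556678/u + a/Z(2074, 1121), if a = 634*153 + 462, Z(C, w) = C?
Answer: 150581564314/3103771073 ≈ 48.516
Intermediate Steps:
u = -2993029
a = 97464 (a = 97002 + 462 = 97464)
-4556678/u + a/Z(2074, 1121) = -4556678/(-2993029) + 97464/2074 = -4556678*(-1/2993029) + 97464*(1/2074) = 4556678/2993029 + 48732/1037 = 150581564314/3103771073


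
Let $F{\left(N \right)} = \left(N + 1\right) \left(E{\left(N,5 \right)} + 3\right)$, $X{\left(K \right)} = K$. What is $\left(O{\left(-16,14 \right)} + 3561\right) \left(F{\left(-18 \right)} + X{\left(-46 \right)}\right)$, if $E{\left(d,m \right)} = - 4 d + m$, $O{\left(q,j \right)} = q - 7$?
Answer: $-4974428$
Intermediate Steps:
$O{\left(q,j \right)} = -7 + q$
$E{\left(d,m \right)} = m - 4 d$
$F{\left(N \right)} = \left(1 + N\right) \left(8 - 4 N\right)$ ($F{\left(N \right)} = \left(N + 1\right) \left(\left(5 - 4 N\right) + 3\right) = \left(1 + N\right) \left(8 - 4 N\right)$)
$\left(O{\left(-16,14 \right)} + 3561\right) \left(F{\left(-18 \right)} + X{\left(-46 \right)}\right) = \left(\left(-7 - 16\right) + 3561\right) \left(\left(8 - 4 \left(-18\right)^{2} + 4 \left(-18\right)\right) - 46\right) = \left(-23 + 3561\right) \left(\left(8 - 1296 - 72\right) - 46\right) = 3538 \left(\left(8 - 1296 - 72\right) - 46\right) = 3538 \left(-1360 - 46\right) = 3538 \left(-1406\right) = -4974428$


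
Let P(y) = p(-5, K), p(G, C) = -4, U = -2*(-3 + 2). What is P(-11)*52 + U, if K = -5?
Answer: -206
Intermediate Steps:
U = 2 (U = -2*(-1) = 2)
P(y) = -4
P(-11)*52 + U = -4*52 + 2 = -208 + 2 = -206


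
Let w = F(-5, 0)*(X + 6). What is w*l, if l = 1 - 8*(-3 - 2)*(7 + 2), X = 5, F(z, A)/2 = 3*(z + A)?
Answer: -119130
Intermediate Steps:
F(z, A) = 6*A + 6*z (F(z, A) = 2*(3*(z + A)) = 2*(3*(A + z)) = 2*(3*A + 3*z) = 6*A + 6*z)
w = -330 (w = (6*0 + 6*(-5))*(5 + 6) = (0 - 30)*11 = -30*11 = -330)
l = 361 (l = 1 - (-40)*9 = 1 - 8*(-45) = 1 + 360 = 361)
w*l = -330*361 = -119130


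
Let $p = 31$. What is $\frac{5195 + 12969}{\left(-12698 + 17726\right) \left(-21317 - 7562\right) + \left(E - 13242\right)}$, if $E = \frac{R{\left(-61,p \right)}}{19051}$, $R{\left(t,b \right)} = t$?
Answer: $- \frac{346042364}{2766526285615} \approx -0.00012508$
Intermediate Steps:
$E = - \frac{61}{19051} \approx -0.0032019$
$\frac{5195 + 12969}{\left(-12698 + 17726\right) \left(-21317 - 7562\right) + \left(E - 13242\right)} = \frac{5195 + 12969}{\left(-12698 + 17726\right) \left(-21317 - 7562\right) - \frac{252273403}{19051}} = \frac{18164}{5028 \left(-28879\right) - \frac{252273403}{19051}} = \frac{18164}{-145203612 - \frac{252273403}{19051}} = \frac{18164}{- \frac{2766526285615}{19051}} = 18164 \left(- \frac{19051}{2766526285615}\right) = - \frac{346042364}{2766526285615}$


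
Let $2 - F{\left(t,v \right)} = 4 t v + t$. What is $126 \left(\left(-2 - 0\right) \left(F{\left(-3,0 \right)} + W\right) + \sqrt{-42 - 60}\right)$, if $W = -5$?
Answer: $126 i \sqrt{102} \approx 1272.5 i$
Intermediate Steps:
$F{\left(t,v \right)} = 2 - t - 4 t v$ ($F{\left(t,v \right)} = 2 - \left(4 t v + t\right) = 2 - \left(t + 4 t v\right) = 2 - t - 4 t v$)
$126 \left(\left(-2 - 0\right) \left(F{\left(-3,0 \right)} + W\right) + \sqrt{-42 - 60}\right) = 126 \left(\left(-2 - 0\right) \left(\left(2 - -3 - \left(-12\right) 0\right) - 5\right) + \sqrt{-42 - 60}\right) = 126 \left(\left(-2 + 0\right) \left(\left(2 + 3 + 0\right) - 5\right) + \sqrt{-102}\right) = 126 \left(- 2 \left(5 - 5\right) + i \sqrt{102}\right) = 126 \left(\left(-2\right) 0 + i \sqrt{102}\right) = 126 \left(0 + i \sqrt{102}\right) = 126 i \sqrt{102}$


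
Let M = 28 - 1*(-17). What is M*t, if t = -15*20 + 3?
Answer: -13365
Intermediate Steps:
M = 45 (M = 28 + 17 = 45)
t = -297 (t = -300 + 3 = -297)
M*t = 45*(-297) = -13365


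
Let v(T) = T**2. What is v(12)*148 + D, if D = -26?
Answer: 21286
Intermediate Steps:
v(12)*148 + D = 12**2*148 - 26 = 144*148 - 26 = 21312 - 26 = 21286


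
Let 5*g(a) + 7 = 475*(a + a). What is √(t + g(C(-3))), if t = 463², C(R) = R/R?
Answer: 2*√1340985/5 ≈ 463.20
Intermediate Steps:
C(R) = 1
g(a) = -7/5 + 190*a (g(a) = -7/5 + (475*(a + a))/5 = -7/5 + (475*(2*a))/5 = -7/5 + (950*a)/5 = -7/5 + 190*a)
t = 214369
√(t + g(C(-3))) = √(214369 + (-7/5 + 190*1)) = √(214369 + (-7/5 + 190)) = √(214369 + 943/5) = √(1072788/5) = 2*√1340985/5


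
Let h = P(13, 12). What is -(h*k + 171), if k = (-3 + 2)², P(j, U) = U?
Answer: -183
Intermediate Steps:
k = 1 (k = (-1)² = 1)
h = 12
-(h*k + 171) = -(12*1 + 171) = -(12 + 171) = -1*183 = -183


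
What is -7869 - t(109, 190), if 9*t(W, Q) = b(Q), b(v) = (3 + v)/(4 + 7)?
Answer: -779224/99 ≈ -7871.0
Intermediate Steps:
b(v) = 3/11 + v/11 (b(v) = (3 + v)/11 = (3 + v)*(1/11) = 3/11 + v/11)
t(W, Q) = 1/33 + Q/99 (t(W, Q) = (3/11 + Q/11)/9 = 1/33 + Q/99)
-7869 - t(109, 190) = -7869 - (1/33 + (1/99)*190) = -7869 - (1/33 + 190/99) = -7869 - 1*193/99 = -7869 - 193/99 = -779224/99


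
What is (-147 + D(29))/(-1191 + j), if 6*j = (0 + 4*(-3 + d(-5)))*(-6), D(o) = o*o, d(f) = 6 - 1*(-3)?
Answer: -694/1215 ≈ -0.57119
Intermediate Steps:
d(f) = 9 (d(f) = 6 + 3 = 9)
D(o) = o²
j = -24 (j = ((0 + 4*(-3 + 9))*(-6))/6 = ((0 + 4*6)*(-6))/6 = ((0 + 24)*(-6))/6 = (24*(-6))/6 = (⅙)*(-144) = -24)
(-147 + D(29))/(-1191 + j) = (-147 + 29²)/(-1191 - 24) = (-147 + 841)/(-1215) = 694*(-1/1215) = -694/1215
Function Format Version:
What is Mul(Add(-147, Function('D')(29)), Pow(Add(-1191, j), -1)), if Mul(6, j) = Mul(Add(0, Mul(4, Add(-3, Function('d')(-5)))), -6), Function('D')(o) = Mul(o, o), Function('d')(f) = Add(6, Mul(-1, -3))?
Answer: Rational(-694, 1215) ≈ -0.57119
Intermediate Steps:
Function('d')(f) = 9 (Function('d')(f) = Add(6, 3) = 9)
Function('D')(o) = Pow(o, 2)
j = -24 (j = Mul(Rational(1, 6), Mul(Add(0, Mul(4, Add(-3, 9))), -6)) = Mul(Rational(1, 6), Mul(Add(0, Mul(4, 6)), -6)) = Mul(Rational(1, 6), Mul(Add(0, 24), -6)) = Mul(Rational(1, 6), Mul(24, -6)) = Mul(Rational(1, 6), -144) = -24)
Mul(Add(-147, Function('D')(29)), Pow(Add(-1191, j), -1)) = Mul(Add(-147, Pow(29, 2)), Pow(Add(-1191, -24), -1)) = Mul(Add(-147, 841), Pow(-1215, -1)) = Mul(694, Rational(-1, 1215)) = Rational(-694, 1215)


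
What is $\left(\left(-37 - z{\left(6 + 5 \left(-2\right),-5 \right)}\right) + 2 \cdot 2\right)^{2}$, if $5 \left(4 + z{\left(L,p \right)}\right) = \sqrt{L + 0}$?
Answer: $\frac{21021}{25} + \frac{116 i}{5} \approx 840.84 + 23.2 i$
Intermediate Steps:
$z{\left(L,p \right)} = -4 + \frac{\sqrt{L}}{5}$ ($z{\left(L,p \right)} = -4 + \frac{\sqrt{L + 0}}{5} = -4 + \frac{\sqrt{L}}{5}$)
$\left(\left(-37 - z{\left(6 + 5 \left(-2\right),-5 \right)}\right) + 2 \cdot 2\right)^{2} = \left(\left(-37 - \left(-4 + \frac{\sqrt{6 + 5 \left(-2\right)}}{5}\right)\right) + 2 \cdot 2\right)^{2} = \left(\left(-37 - \left(-4 + \frac{\sqrt{6 - 10}}{5}\right)\right) + 4\right)^{2} = \left(\left(-37 - \left(-4 + \frac{\sqrt{-4}}{5}\right)\right) + 4\right)^{2} = \left(\left(-37 - \left(-4 + \frac{2 i}{5}\right)\right) + 4\right)^{2} = \left(\left(-37 + \left(4 - \frac{2 i}{5}\right)\right) + 4\right)^{2} = \left(\left(-33 - \frac{2 i}{5}\right) + 4\right)^{2} = \left(-29 - \frac{2 i}{5}\right)^{2}$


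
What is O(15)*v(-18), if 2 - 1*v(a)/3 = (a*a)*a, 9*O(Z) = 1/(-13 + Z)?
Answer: 2917/3 ≈ 972.33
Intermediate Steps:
O(Z) = 1/(9*(-13 + Z))
v(a) = 6 - 3*a**3 (v(a) = 6 - 3*a*a*a = 6 - 3*a**2*a = 6 - 3*a**3)
O(15)*v(-18) = (1/(9*(-13 + 15)))*(6 - 3*(-18)**3) = ((1/9)/2)*(6 - 3*(-5832)) = ((1/9)*(1/2))*(6 + 17496) = (1/18)*17502 = 2917/3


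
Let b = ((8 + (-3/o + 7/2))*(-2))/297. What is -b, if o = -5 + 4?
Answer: 29/297 ≈ 0.097643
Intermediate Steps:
o = -1
b = -29/297 (b = ((8 + (-3/(-1) + 7/2))*(-2))/297 = ((8 + (-3*(-1) + 7*(1/2)))*(-2))*(1/297) = ((8 + (3 + 7/2))*(-2))*(1/297) = ((8 + 13/2)*(-2))*(1/297) = ((29/2)*(-2))*(1/297) = -29*1/297 = -29/297 ≈ -0.097643)
-b = -1*(-29/297) = 29/297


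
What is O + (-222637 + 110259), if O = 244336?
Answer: 131958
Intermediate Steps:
O + (-222637 + 110259) = 244336 + (-222637 + 110259) = 244336 - 112378 = 131958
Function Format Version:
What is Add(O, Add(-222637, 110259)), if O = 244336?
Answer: 131958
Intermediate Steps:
Add(O, Add(-222637, 110259)) = Add(244336, Add(-222637, 110259)) = Add(244336, -112378) = 131958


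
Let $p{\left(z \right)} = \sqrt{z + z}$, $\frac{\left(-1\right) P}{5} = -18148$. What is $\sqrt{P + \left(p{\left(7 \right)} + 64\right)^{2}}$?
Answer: $\sqrt{94850 + 128 \sqrt{14}} \approx 308.75$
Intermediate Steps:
$P = 90740$ ($P = \left(-5\right) \left(-18148\right) = 90740$)
$p{\left(z \right)} = \sqrt{2} \sqrt{z}$ ($p{\left(z \right)} = \sqrt{2 z} = \sqrt{2} \sqrt{z}$)
$\sqrt{P + \left(p{\left(7 \right)} + 64\right)^{2}} = \sqrt{90740 + \left(\sqrt{2} \sqrt{7} + 64\right)^{2}} = \sqrt{90740 + \left(\sqrt{14} + 64\right)^{2}} = \sqrt{90740 + \left(64 + \sqrt{14}\right)^{2}}$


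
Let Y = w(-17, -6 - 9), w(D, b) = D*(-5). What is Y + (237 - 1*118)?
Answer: 204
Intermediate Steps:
w(D, b) = -5*D
Y = 85 (Y = -5*(-17) = 85)
Y + (237 - 1*118) = 85 + (237 - 1*118) = 85 + (237 - 118) = 85 + 119 = 204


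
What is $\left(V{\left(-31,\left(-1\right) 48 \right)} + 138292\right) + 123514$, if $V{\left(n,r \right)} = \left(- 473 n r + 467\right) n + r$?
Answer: $22065825$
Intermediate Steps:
$V{\left(n,r \right)} = r + n \left(467 - 473 n r\right)$ ($V{\left(n,r \right)} = \left(- 473 n r + 467\right) n + r = \left(467 - 473 n r\right) n + r = n \left(467 - 473 n r\right) + r = r + n \left(467 - 473 n r\right)$)
$\left(V{\left(-31,\left(-1\right) 48 \right)} + 138292\right) + 123514 = \left(\left(\left(-1\right) 48 + 467 \left(-31\right) - 473 \left(\left(-1\right) 48\right) \left(-31\right)^{2}\right) + 138292\right) + 123514 = \left(\left(-48 - 14477 - \left(-22704\right) 961\right) + 138292\right) + 123514 = \left(\left(-48 - 14477 + 21818544\right) + 138292\right) + 123514 = \left(21804019 + 138292\right) + 123514 = 21942311 + 123514 = 22065825$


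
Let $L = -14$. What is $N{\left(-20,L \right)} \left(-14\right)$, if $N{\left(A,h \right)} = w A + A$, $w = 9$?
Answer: $2800$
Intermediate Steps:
$N{\left(A,h \right)} = 10 A$ ($N{\left(A,h \right)} = 9 A + A = 10 A$)
$N{\left(-20,L \right)} \left(-14\right) = 10 \left(-20\right) \left(-14\right) = \left(-200\right) \left(-14\right) = 2800$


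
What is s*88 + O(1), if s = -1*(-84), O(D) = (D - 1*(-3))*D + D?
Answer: 7397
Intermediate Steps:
O(D) = D + D*(3 + D) (O(D) = (D + 3)*D + D = (3 + D)*D + D = D*(3 + D) + D = D + D*(3 + D))
s = 84
s*88 + O(1) = 84*88 + 1*(4 + 1) = 7392 + 1*5 = 7392 + 5 = 7397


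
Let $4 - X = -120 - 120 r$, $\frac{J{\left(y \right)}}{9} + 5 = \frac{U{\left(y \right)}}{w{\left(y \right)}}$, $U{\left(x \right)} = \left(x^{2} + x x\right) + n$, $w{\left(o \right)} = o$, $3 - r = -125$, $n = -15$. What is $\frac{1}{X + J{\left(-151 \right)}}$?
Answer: $\frac{151}{1921006} \approx 7.8605 \cdot 10^{-5}$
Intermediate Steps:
$r = 128$ ($r = 3 - -125 = 3 + 125 = 128$)
$U{\left(x \right)} = -15 + 2 x^{2}$ ($U{\left(x \right)} = \left(x^{2} + x x\right) - 15 = \left(x^{2} + x^{2}\right) - 15 = 2 x^{2} - 15 = -15 + 2 x^{2}$)
$J{\left(y \right)} = -45 + \frac{9 \left(-15 + 2 y^{2}\right)}{y}$ ($J{\left(y \right)} = -45 + 9 \frac{-15 + 2 y^{2}}{y} = -45 + \frac{9 \left(-15 + 2 y^{2}\right)}{y}$)
$X = 15484$ ($X = 4 - \left(-120 - 15360\right) = 4 - -15480 = 4 + 15480 = 15484$)
$\frac{1}{X + J{\left(-151 \right)}} = \frac{1}{15484 - \left(2763 - \frac{135}{151}\right)} = \frac{1}{15484 - \frac{417078}{151}} = \frac{1}{\frac{1921006}{151}} = \frac{151}{1921006}$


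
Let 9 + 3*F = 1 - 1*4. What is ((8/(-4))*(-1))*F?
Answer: -8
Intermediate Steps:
F = -4 (F = -3 + (1 - 1*4)/3 = -3 + (1 - 4)/3 = -3 + (⅓)*(-3) = -3 - 1 = -4)
((8/(-4))*(-1))*F = ((8/(-4))*(-1))*(-4) = ((8*(-¼))*(-1))*(-4) = -2*(-1)*(-4) = 2*(-4) = -8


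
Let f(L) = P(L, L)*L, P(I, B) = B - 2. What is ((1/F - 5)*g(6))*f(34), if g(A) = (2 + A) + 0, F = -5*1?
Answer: -226304/5 ≈ -45261.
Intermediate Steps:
P(I, B) = -2 + B
f(L) = L*(-2 + L) (f(L) = (-2 + L)*L = L*(-2 + L))
F = -5
g(A) = 2 + A
((1/F - 5)*g(6))*f(34) = ((1/(-5) - 5)*(2 + 6))*(34*(-2 + 34)) = ((-1/5 - 5)*8)*(34*32) = -26/5*8*1088 = -208/5*1088 = -226304/5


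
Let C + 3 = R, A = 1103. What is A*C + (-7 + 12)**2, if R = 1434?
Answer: 1578418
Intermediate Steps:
C = 1431 (C = -3 + 1434 = 1431)
A*C + (-7 + 12)**2 = 1103*1431 + (-7 + 12)**2 = 1578393 + 5**2 = 1578393 + 25 = 1578418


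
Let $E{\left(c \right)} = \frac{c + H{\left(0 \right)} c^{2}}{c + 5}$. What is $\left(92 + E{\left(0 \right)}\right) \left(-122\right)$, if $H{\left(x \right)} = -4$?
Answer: $-11224$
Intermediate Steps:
$E{\left(c \right)} = \frac{c - 4 c^{2}}{5 + c}$ ($E{\left(c \right)} = \frac{c - 4 c^{2}}{c + 5} = \frac{c - 4 c^{2}}{5 + c}$)
$\left(92 + E{\left(0 \right)}\right) \left(-122\right) = \left(92 + \frac{0 \left(1 - 0\right)}{5 + 0}\right) \left(-122\right) = \left(92 + \frac{0 \left(1 + 0\right)}{5}\right) \left(-122\right) = \left(92 + 0 \cdot \frac{1}{5} \cdot 1\right) \left(-122\right) = \left(92 + 0\right) \left(-122\right) = 92 \left(-122\right) = -11224$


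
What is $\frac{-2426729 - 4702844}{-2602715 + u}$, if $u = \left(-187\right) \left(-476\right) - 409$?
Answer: $\frac{7129573}{2514112} \approx 2.8358$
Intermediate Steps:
$u = 88603$ ($u = 89012 - 409 = 88603$)
$\frac{-2426729 - 4702844}{-2602715 + u} = \frac{-2426729 - 4702844}{-2602715 + 88603} = - \frac{7129573}{-2514112} = \left(-7129573\right) \left(- \frac{1}{2514112}\right) = \frac{7129573}{2514112}$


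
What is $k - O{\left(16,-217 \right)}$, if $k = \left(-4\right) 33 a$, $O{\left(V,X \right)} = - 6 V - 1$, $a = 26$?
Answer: $-3335$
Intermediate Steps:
$O{\left(V,X \right)} = -1 - 6 V$
$k = -3432$ ($k = \left(-4\right) 33 \cdot 26 = \left(-132\right) 26 = -3432$)
$k - O{\left(16,-217 \right)} = -3432 - \left(-1 - 96\right) = -3432 - -97 = -3432 + 97 = -3335$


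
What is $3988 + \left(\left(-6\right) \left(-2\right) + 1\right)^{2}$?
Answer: $4157$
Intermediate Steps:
$3988 + \left(\left(-6\right) \left(-2\right) + 1\right)^{2} = 3988 + \left(12 + 1\right)^{2} = 3988 + 13^{2} = 3988 + 169 = 4157$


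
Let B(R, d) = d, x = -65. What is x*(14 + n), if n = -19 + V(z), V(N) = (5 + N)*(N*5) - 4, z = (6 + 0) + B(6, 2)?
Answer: -33215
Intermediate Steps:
z = 8 (z = (6 + 0) + 2 = 6 + 2 = 8)
V(N) = -4 + 5*N*(5 + N) (V(N) = (5 + N)*(5*N) - 4 = 5*N*(5 + N) - 4 = -4 + 5*N*(5 + N))
n = 497 (n = -19 + (-4 + 5*8**2 + 25*8) = -19 + (-4 + 5*64 + 200) = -19 + (-4 + 320 + 200) = -19 + 516 = 497)
x*(14 + n) = -65*(14 + 497) = -65*511 = -33215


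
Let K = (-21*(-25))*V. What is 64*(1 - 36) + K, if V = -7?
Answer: -5915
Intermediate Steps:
K = -3675 (K = -21*(-25)*(-7) = 525*(-7) = -3675)
64*(1 - 36) + K = 64*(1 - 36) - 3675 = 64*(-35) - 3675 = -2240 - 3675 = -5915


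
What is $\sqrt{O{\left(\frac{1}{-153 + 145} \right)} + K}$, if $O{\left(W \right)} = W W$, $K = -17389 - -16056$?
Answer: $\frac{3 i \sqrt{9479}}{8} \approx 36.51 i$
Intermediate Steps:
$K = -1333$ ($K = -17389 + 16056 = -1333$)
$O{\left(W \right)} = W^{2}$
$\sqrt{O{\left(\frac{1}{-153 + 145} \right)} + K} = \sqrt{\left(\frac{1}{-153 + 145}\right)^{2} - 1333} = \sqrt{\left(\frac{1}{-8}\right)^{2} - 1333} = \sqrt{\left(- \frac{1}{8}\right)^{2} - 1333} = \sqrt{\frac{1}{64} - 1333} = \sqrt{- \frac{85311}{64}} = \frac{3 i \sqrt{9479}}{8}$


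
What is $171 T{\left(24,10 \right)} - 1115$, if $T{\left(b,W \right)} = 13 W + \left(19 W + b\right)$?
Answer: $57709$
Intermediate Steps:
$T{\left(b,W \right)} = b + 32 W$ ($T{\left(b,W \right)} = 13 W + \left(b + 19 W\right) = b + 32 W$)
$171 T{\left(24,10 \right)} - 1115 = 171 \left(24 + 32 \cdot 10\right) - 1115 = 171 \left(24 + 320\right) - 1115 = 171 \cdot 344 - 1115 = 58824 - 1115 = 57709$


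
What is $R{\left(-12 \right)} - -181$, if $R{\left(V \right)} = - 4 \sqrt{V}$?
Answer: $181 - 8 i \sqrt{3} \approx 181.0 - 13.856 i$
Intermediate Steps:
$R{\left(-12 \right)} - -181 = - 4 \sqrt{-12} - -181 = - 4 \cdot 2 i \sqrt{3} + 181 = - 8 i \sqrt{3} + 181 = 181 - 8 i \sqrt{3}$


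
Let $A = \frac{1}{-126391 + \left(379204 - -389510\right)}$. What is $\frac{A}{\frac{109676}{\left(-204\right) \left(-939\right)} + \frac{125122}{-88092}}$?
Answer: $- \frac{234368766}{127628613403885} \approx -1.8363 \cdot 10^{-6}$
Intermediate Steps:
$A = \frac{1}{642323}$ ($A = \frac{1}{-126391 + \left(379204 + 389510\right)} = \frac{1}{-126391 + 768714} = \frac{1}{642323} \approx 1.5568 \cdot 10^{-6}$)
$\frac{A}{\frac{109676}{\left(-204\right) \left(-939\right)} + \frac{125122}{-88092}} = \frac{1}{642323 \left(\frac{109676}{\left(-204\right) \left(-939\right)} + \frac{125122}{-88092}\right)} = \frac{1}{642323 \left(\frac{109676}{191556} + 125122 \left(- \frac{1}{88092}\right)\right)} = \frac{1}{642323 \left(109676 \cdot \frac{1}{191556} - \frac{62561}{44046}\right)} = \frac{1}{642323 \left(\frac{27419}{47889} - \frac{62561}{44046}\right)} = \frac{1}{642323 \left(- \frac{198698495}{234368766}\right)} = \frac{1}{642323} \left(- \frac{234368766}{198698495}\right) = - \frac{234368766}{127628613403885}$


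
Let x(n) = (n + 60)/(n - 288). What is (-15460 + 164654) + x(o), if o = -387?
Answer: 33568759/225 ≈ 1.4919e+5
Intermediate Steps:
x(n) = (60 + n)/(-288 + n)
(-15460 + 164654) + x(o) = (-15460 + 164654) + (60 - 387)/(-288 - 387) = 149194 - 327/(-675) = 149194 - 1/675*(-327) = 149194 + 109/225 = 33568759/225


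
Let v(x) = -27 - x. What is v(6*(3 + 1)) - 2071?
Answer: -2122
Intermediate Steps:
v(6*(3 + 1)) - 2071 = (-27 - 6*(3 + 1)) - 2071 = (-27 - 6*4) - 2071 = (-27 - 1*24) - 2071 = (-27 - 24) - 2071 = -51 - 2071 = -2122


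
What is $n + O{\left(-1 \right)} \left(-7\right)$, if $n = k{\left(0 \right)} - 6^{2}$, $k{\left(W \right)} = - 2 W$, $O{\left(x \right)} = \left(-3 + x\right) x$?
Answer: $-64$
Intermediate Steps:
$O{\left(x \right)} = x \left(-3 + x\right)$
$n = -36$ ($n = \left(-2\right) 0 - 6^{2} = 0 - 36 = -36$)
$n + O{\left(-1 \right)} \left(-7\right) = -36 + - (-3 - 1) \left(-7\right) = -36 + \left(-1\right) \left(-4\right) \left(-7\right) = -36 + 4 \left(-7\right) = -36 - 28 = -64$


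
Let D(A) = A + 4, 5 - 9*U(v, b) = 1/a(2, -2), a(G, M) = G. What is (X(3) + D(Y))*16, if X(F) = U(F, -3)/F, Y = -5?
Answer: -40/3 ≈ -13.333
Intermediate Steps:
U(v, b) = ½ (U(v, b) = 5/9 - ⅑/2 = 5/9 - ⅑*½ = 5/9 - 1/18 = ½)
D(A) = 4 + A
X(F) = 1/(2*F)
(X(3) + D(Y))*16 = ((½)/3 + (4 - 5))*16 = ((½)*(⅓) - 1)*16 = (⅙ - 1)*16 = -⅚*16 = -40/3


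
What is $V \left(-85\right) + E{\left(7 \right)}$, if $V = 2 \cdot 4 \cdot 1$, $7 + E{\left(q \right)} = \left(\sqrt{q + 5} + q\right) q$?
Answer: $-638 + 14 \sqrt{3} \approx -613.75$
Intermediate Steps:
$E{\left(q \right)} = -7 + q \left(q + \sqrt{5 + q}\right)$ ($E{\left(q \right)} = -7 + \left(\sqrt{q + 5} + q\right) q = -7 + \left(\sqrt{5 + q} + q\right) q = -7 + \left(q + \sqrt{5 + q}\right) q = -7 + q \left(q + \sqrt{5 + q}\right)$)
$V = 8$ ($V = 8 \cdot 1 = 8$)
$V \left(-85\right) + E{\left(7 \right)} = 8 \left(-85\right) + \left(-7 + 7^{2} + 7 \sqrt{5 + 7}\right) = -680 + \left(-7 + 49 + 7 \sqrt{12}\right) = -680 + \left(-7 + 49 + 7 \cdot 2 \sqrt{3}\right) = -680 + \left(-7 + 49 + 14 \sqrt{3}\right) = -680 + \left(42 + 14 \sqrt{3}\right) = -638 + 14 \sqrt{3}$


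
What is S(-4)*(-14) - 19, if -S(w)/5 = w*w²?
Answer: -4499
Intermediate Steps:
S(w) = -5*w³ (S(w) = -5*w*w² = -5*w³)
S(-4)*(-14) - 19 = -5*(-4)³*(-14) - 19 = -5*(-64)*(-14) - 19 = 320*(-14) - 19 = -4480 - 19 = -4499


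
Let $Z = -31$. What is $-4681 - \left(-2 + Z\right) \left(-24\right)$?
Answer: $-5473$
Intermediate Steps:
$-4681 - \left(-2 + Z\right) \left(-24\right) = -4681 - \left(-2 - 31\right) \left(-24\right) = -4681 - \left(-33\right) \left(-24\right) = -4681 - 792 = -5473$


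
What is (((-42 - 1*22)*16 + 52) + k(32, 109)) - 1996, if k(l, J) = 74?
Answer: -2894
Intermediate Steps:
(((-42 - 1*22)*16 + 52) + k(32, 109)) - 1996 = (((-42 - 1*22)*16 + 52) + 74) - 1996 = (((-42 - 22)*16 + 52) + 74) - 1996 = ((-64*16 + 52) + 74) - 1996 = ((-1024 + 52) + 74) - 1996 = (-972 + 74) - 1996 = -898 - 1996 = -2894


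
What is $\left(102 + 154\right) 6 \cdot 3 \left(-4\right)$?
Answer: $-18432$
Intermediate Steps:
$\left(102 + 154\right) 6 \cdot 3 \left(-4\right) = 256 \cdot 18 \left(-4\right) = 256 \left(-72\right) = -18432$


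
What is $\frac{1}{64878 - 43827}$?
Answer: $\frac{1}{21051} \approx 4.7504 \cdot 10^{-5}$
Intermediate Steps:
$\frac{1}{64878 - 43827} = \frac{1}{21051}$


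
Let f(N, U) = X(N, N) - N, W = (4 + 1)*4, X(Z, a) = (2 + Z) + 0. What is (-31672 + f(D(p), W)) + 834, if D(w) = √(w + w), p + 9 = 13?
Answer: -30836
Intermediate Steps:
p = 4 (p = -9 + 13 = 4)
X(Z, a) = 2 + Z
W = 20 (W = 5*4 = 20)
D(w) = √2*√w (D(w) = √(2*w) = √2*√w)
f(N, U) = 2 (f(N, U) = (2 + N) - N = 2)
(-31672 + f(D(p), W)) + 834 = (-31672 + 2) + 834 = -31670 + 834 = -30836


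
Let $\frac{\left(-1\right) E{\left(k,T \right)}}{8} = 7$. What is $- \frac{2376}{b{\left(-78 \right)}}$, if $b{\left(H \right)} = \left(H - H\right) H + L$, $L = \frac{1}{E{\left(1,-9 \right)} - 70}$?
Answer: $299376$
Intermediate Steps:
$E{\left(k,T \right)} = -56$ ($E{\left(k,T \right)} = \left(-8\right) 7 = -56$)
$L = - \frac{1}{126}$ ($L = \frac{1}{-56 - 70} = \frac{1}{-126} = - \frac{1}{126} \approx -0.0079365$)
$b{\left(H \right)} = - \frac{1}{126}$ ($b{\left(H \right)} = \left(H - H\right) H - \frac{1}{126} = 0 H - \frac{1}{126} = 0 - \frac{1}{126} = - \frac{1}{126}$)
$- \frac{2376}{b{\left(-78 \right)}} = - \frac{2376}{- \frac{1}{126}} = \left(-2376\right) \left(-126\right) = 299376$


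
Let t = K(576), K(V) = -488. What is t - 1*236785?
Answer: -237273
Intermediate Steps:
t = -488
t - 1*236785 = -488 - 1*236785 = -488 - 236785 = -237273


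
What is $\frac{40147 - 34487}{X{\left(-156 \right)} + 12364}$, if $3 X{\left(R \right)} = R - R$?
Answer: $\frac{1415}{3091} \approx 0.45778$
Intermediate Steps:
$X{\left(R \right)} = 0$ ($X{\left(R \right)} = \frac{R - R}{3} = \frac{1}{3} \cdot 0 = 0$)
$\frac{40147 - 34487}{X{\left(-156 \right)} + 12364} = \frac{40147 - 34487}{0 + 12364} = \frac{5660}{12364} = 5660 \cdot \frac{1}{12364} = \frac{1415}{3091}$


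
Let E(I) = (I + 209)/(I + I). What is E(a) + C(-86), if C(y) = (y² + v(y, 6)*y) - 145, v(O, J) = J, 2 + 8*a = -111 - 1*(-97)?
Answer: 26733/4 ≈ 6683.3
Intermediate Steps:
a = -2 (a = -¼ + (-111 - 1*(-97))/8 = -¼ + (-111 + 97)/8 = -¼ + (⅛)*(-14) = -¼ - 7/4 = -2)
C(y) = -145 + y² + 6*y (C(y) = (y² + 6*y) - 145 = -145 + y² + 6*y)
E(I) = (209 + I)/(2*I) (E(I) = (209 + I)/((2*I)) = (209 + I)*(1/(2*I)) = (209 + I)/(2*I))
E(a) + C(-86) = (½)*(209 - 2)/(-2) + (-145 + (-86)² + 6*(-86)) = (½)*(-½)*207 + (-145 + 7396 - 516) = -207/4 + 6735 = 26733/4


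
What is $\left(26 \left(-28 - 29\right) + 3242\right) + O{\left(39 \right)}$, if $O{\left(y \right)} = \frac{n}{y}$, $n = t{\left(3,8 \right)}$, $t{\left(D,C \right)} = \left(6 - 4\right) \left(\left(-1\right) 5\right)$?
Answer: $\frac{68630}{39} \approx 1759.7$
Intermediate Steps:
$t{\left(D,C \right)} = -10$ ($t{\left(D,C \right)} = 2 \left(-5\right) = -10$)
$n = -10$
$O{\left(y \right)} = - \frac{10}{y}$
$\left(26 \left(-28 - 29\right) + 3242\right) + O{\left(39 \right)} = \left(26 \left(-28 - 29\right) + 3242\right) - \frac{10}{39} = \left(26 \left(-57\right) + 3242\right) - \frac{10}{39} = \left(-1482 + 3242\right) - \frac{10}{39} = 1760 - \frac{10}{39} = \frac{68630}{39}$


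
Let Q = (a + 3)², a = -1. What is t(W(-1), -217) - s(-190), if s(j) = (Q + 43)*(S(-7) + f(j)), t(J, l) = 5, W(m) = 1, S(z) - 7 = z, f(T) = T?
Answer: 8935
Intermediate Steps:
S(z) = 7 + z
Q = 4 (Q = (-1 + 3)² = 2² = 4)
s(j) = 47*j (s(j) = (4 + 43)*((7 - 7) + j) = 47*(0 + j) = 47*j)
t(W(-1), -217) - s(-190) = 5 - 47*(-190) = 5 - 1*(-8930) = 5 + 8930 = 8935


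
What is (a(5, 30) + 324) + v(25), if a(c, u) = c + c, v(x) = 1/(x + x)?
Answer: 16701/50 ≈ 334.02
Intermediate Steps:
v(x) = 1/(2*x)
a(c, u) = 2*c
(a(5, 30) + 324) + v(25) = (2*5 + 324) + (1/2)/25 = (10 + 324) + (1/2)*(1/25) = 334 + 1/50 = 16701/50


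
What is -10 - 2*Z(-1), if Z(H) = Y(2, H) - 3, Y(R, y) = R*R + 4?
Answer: -20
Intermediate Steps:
Y(R, y) = 4 + R**2 (Y(R, y) = R**2 + 4 = 4 + R**2)
Z(H) = 5 (Z(H) = (4 + 2**2) - 3 = (4 + 4) - 3 = 8 - 3 = 5)
-10 - 2*Z(-1) = -10 - 2*5 = -10 - 10 = -20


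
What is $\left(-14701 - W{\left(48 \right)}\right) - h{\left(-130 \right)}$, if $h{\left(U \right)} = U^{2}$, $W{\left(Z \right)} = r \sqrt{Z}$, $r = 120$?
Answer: $-31601 - 480 \sqrt{3} \approx -32432.0$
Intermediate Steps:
$W{\left(Z \right)} = 120 \sqrt{Z}$
$\left(-14701 - W{\left(48 \right)}\right) - h{\left(-130 \right)} = \left(-14701 - 120 \sqrt{48}\right) - \left(-130\right)^{2} = \left(-14701 - 120 \cdot 4 \sqrt{3}\right) - 16900 = \left(-14701 - 480 \sqrt{3}\right) - 16900 = -31601 - 480 \sqrt{3}$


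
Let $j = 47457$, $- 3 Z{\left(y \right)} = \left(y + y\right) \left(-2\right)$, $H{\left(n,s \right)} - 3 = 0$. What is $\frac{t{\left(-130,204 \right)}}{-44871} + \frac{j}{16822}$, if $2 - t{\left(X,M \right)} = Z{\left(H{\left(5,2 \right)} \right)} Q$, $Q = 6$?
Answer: $\frac{2129813131}{754819962} \approx 2.8216$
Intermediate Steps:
$H{\left(n,s \right)} = 3$ ($H{\left(n,s \right)} = 3 + 0 = 3$)
$Z{\left(y \right)} = \frac{4 y}{3}$ ($Z{\left(y \right)} = - \frac{\left(y + y\right) \left(-2\right)}{3} = - \frac{2 y \left(-2\right)}{3} = - \frac{\left(-4\right) y}{3} = \frac{4 y}{3}$)
$t{\left(X,M \right)} = -22$ ($t{\left(X,M \right)} = 2 - \frac{4}{3} \cdot 3 \cdot 6 = 2 - 4 \cdot 6 = 2 - 24 = -22$)
$\frac{t{\left(-130,204 \right)}}{-44871} + \frac{j}{16822} = - \frac{22}{-44871} + \frac{47457}{16822} = \left(-22\right) \left(- \frac{1}{44871}\right) + 47457 \cdot \frac{1}{16822} = \frac{22}{44871} + \frac{47457}{16822} = \frac{2129813131}{754819962}$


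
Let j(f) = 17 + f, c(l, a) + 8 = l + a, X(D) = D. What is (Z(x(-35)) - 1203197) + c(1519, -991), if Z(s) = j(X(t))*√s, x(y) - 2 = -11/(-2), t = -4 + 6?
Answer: -1202677 + 19*√30/2 ≈ -1.2026e+6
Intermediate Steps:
t = 2
c(l, a) = -8 + a + l (c(l, a) = -8 + (l + a) = -8 + (a + l) = -8 + a + l)
x(y) = 15/2 (x(y) = 2 - 11/(-2) = 2 - 11*(-½) = 2 + 11/2 = 15/2)
Z(s) = 19*√s (Z(s) = (17 + 2)*√s = 19*√s)
(Z(x(-35)) - 1203197) + c(1519, -991) = (19*√(15/2) - 1203197) + (-8 - 991 + 1519) = (19*(√30/2) - 1203197) + 520 = (19*√30/2 - 1203197) + 520 = (-1203197 + 19*√30/2) + 520 = -1202677 + 19*√30/2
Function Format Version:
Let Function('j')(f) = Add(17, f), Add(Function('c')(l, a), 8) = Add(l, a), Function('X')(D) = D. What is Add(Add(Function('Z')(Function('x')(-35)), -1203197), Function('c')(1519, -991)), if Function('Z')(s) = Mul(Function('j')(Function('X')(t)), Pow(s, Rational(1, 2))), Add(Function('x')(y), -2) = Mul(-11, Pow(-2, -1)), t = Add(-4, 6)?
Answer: Add(-1202677, Mul(Rational(19, 2), Pow(30, Rational(1, 2)))) ≈ -1.2026e+6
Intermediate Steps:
t = 2
Function('c')(l, a) = Add(-8, a, l) (Function('c')(l, a) = Add(-8, Add(l, a)) = Add(-8, Add(a, l)) = Add(-8, a, l))
Function('x')(y) = Rational(15, 2) (Function('x')(y) = Add(2, Mul(-11, Pow(-2, -1))) = Add(2, Mul(-11, Rational(-1, 2))) = Add(2, Rational(11, 2)) = Rational(15, 2))
Function('Z')(s) = Mul(19, Pow(s, Rational(1, 2))) (Function('Z')(s) = Mul(Add(17, 2), Pow(s, Rational(1, 2))) = Mul(19, Pow(s, Rational(1, 2))))
Add(Add(Function('Z')(Function('x')(-35)), -1203197), Function('c')(1519, -991)) = Add(Add(Mul(19, Pow(Rational(15, 2), Rational(1, 2))), -1203197), Add(-8, -991, 1519)) = Add(Add(Mul(19, Mul(Rational(1, 2), Pow(30, Rational(1, 2)))), -1203197), 520) = Add(Add(Mul(Rational(19, 2), Pow(30, Rational(1, 2))), -1203197), 520) = Add(Add(-1203197, Mul(Rational(19, 2), Pow(30, Rational(1, 2)))), 520) = Add(-1202677, Mul(Rational(19, 2), Pow(30, Rational(1, 2))))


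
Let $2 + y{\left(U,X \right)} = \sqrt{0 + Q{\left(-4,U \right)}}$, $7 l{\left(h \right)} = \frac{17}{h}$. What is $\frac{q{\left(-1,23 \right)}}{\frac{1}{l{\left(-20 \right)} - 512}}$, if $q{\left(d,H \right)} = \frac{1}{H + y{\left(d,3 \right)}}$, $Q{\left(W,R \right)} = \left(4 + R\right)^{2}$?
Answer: $- \frac{23899}{1120} \approx -21.338$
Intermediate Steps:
$l{\left(h \right)} = \frac{17}{7 h}$ ($l{\left(h \right)} = \frac{17 \frac{1}{h}}{7} = \frac{17}{7 h}$)
$y{\left(U,X \right)} = -2 + \sqrt{\left(4 + U\right)^{2}}$ ($y{\left(U,X \right)} = -2 + \sqrt{0 + \left(4 + U\right)^{2}} = -2 + \sqrt{\left(4 + U\right)^{2}}$)
$q{\left(d,H \right)} = \frac{1}{-2 + H + \sqrt{\left(4 + d\right)^{2}}}$ ($q{\left(d,H \right)} = \frac{1}{H + \left(-2 + \sqrt{\left(4 + d\right)^{2}}\right)} = \frac{1}{-2 + H + \sqrt{\left(4 + d\right)^{2}}}$)
$\frac{q{\left(-1,23 \right)}}{\frac{1}{l{\left(-20 \right)} - 512}} = \frac{1}{\left(-2 + 23 + \sqrt{\left(4 - 1\right)^{2}}\right) \frac{1}{\frac{17}{7 \left(-20\right)} - 512}} = \frac{1}{\left(-2 + 23 + \sqrt{3^{2}}\right) \frac{1}{\frac{17}{7} \left(- \frac{1}{20}\right) - 512}} = \frac{1}{\left(-2 + 23 + \sqrt{9}\right) \frac{1}{- \frac{17}{140} - 512}} = \frac{1}{\left(-2 + 23 + 3\right) \frac{1}{- \frac{71697}{140}}} = \frac{1}{24 \left(- \frac{140}{71697}\right)} = \frac{1}{24} \left(- \frac{71697}{140}\right) = - \frac{23899}{1120}$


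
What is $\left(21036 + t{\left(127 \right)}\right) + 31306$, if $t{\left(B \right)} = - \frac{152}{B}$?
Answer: $\frac{6647282}{127} \approx 52341.0$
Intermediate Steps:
$\left(21036 + t{\left(127 \right)}\right) + 31306 = \left(21036 - \frac{152}{127}\right) + 31306 = \frac{2671420}{127} + 31306 = \frac{6647282}{127}$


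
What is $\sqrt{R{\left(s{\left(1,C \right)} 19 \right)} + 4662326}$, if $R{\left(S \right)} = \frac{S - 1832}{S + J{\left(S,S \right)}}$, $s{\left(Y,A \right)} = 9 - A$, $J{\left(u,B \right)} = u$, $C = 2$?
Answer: $\frac{\sqrt{329887086522}}{266} \approx 2159.2$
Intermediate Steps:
$R{\left(S \right)} = \frac{-1832 + S}{2 S}$ ($R{\left(S \right)} = \frac{S - 1832}{S + S} = \frac{-1832 + S}{2 S}$)
$\sqrt{R{\left(s{\left(1,C \right)} 19 \right)} + 4662326} = \sqrt{\frac{-1832 + \left(9 - 2\right) 19}{2 \left(9 - 2\right) 19} + 4662326} = \sqrt{\frac{-1832 + 7 \cdot 19}{2 \cdot 7 \cdot 19} + 4662326} = \sqrt{\frac{-1832 + 133}{2 \cdot 133} + 4662326} = \sqrt{\frac{1}{2} \cdot \frac{1}{133} \left(-1699\right) + 4662326} = \sqrt{- \frac{1699}{266} + 4662326} = \sqrt{\frac{1240177017}{266}} = \frac{\sqrt{329887086522}}{266}$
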